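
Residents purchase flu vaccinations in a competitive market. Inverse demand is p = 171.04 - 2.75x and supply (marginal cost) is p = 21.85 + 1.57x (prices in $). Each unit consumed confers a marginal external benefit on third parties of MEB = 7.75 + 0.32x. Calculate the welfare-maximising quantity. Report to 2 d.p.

Social marginal benefit = demand + MEB = 178.79 - 2.43x.
Set SMB = MC: 178.79 - 2.43x = 21.85 + 1.57x → x* = 39.2350.

x* = 39.24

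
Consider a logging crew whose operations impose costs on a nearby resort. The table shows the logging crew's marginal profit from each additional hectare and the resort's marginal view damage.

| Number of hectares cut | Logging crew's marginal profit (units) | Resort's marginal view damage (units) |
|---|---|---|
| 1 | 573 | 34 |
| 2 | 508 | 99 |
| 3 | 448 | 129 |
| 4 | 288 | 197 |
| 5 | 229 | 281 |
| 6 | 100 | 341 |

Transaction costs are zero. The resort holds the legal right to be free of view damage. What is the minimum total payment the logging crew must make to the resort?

459

Efficient level: marginal profit ≥ marginal view damage through level 4, so k* = 4.
With the resort holding the right, the logging crew must at least compensate total damage at k*: 34 + 99 + 129 + 197 = 459.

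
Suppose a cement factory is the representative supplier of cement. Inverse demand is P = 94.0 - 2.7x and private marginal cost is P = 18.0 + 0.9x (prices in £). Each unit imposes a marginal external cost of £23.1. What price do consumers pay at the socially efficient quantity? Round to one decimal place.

Social marginal cost = private MC + MEC = 41.1 + 0.9x.
Set SMC = demand: 41.1 + 0.9x = 94.0 - 2.7x → x* = 14.6944.
Consumer price on the demand curve at x*: 94.0 − 2.7×14.6944 = 54.3251.

P = £54.3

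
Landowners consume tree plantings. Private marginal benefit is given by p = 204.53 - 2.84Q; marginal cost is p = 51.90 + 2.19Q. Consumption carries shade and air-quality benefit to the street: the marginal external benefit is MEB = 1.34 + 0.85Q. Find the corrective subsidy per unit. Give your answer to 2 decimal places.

subsidy = 32.65 per unit

Social marginal benefit = demand + MEB = 205.87 - 1.99Q.
Set SMB = MC: 205.87 - 1.99Q = 51.90 + 2.19Q → Q* = 36.8349.
The Pigouvian subsidy equals MEB at Q*: 1.34 + 0.85×36.8349 = 32.6497.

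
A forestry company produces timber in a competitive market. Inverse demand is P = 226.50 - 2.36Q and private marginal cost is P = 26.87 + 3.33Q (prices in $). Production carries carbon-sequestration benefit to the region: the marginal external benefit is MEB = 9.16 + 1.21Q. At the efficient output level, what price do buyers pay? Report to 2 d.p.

P = $116.51

Social marginal cost = private MC − MEB = 17.71 + 2.12Q.
Set SMC = demand: 17.71 + 2.12Q = 226.50 - 2.36Q → Q* = 46.6049.
Consumer price on the demand curve at Q*: 226.50 − 2.36×46.6049 = 116.5124.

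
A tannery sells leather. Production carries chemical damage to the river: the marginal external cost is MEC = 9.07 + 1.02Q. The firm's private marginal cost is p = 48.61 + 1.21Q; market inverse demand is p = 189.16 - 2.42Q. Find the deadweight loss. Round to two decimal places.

DWL = 253.59

Market equilibrium (private): 48.61 + 1.21Q = 189.16 - 2.42Q → Q_m = 38.7190.
Social marginal cost = private MC + MEC = 57.68 + 2.23Q.
Set SMC = demand: 57.68 + 2.23Q = 189.16 - 2.42Q → Q* = 28.2753.
The loss is the area between SMC and demand from Q* to Q_m; with linear curves that's a triangle of height MEC(Q_m).
DWL = ½ × 10.4437 × 48.5634 = 253.5908.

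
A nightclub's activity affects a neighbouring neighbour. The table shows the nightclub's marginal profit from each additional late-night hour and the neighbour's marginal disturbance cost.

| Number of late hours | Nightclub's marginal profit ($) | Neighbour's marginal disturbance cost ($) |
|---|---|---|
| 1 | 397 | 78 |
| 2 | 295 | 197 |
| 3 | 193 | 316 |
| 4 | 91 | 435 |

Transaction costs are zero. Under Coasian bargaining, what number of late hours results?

Bargaining reaches the level where marginal profit last exceeds marginal disturbance cost.
That holds through level 2 (295 ≥ 197) but not at 3 (193 < 316).

2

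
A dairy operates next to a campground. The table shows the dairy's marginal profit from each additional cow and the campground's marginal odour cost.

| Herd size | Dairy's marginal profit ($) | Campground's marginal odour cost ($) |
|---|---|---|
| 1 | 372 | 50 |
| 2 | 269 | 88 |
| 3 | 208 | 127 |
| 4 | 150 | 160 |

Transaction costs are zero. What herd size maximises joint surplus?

Bargaining reaches the level where marginal profit last exceeds marginal odour cost.
That holds through level 3 (208 ≥ 127) but not at 4 (150 < 160).

3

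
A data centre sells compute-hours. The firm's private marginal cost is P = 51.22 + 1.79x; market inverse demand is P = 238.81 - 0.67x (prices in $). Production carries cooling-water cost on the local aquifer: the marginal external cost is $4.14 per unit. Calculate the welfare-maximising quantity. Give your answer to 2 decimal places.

x* = 74.57

Social marginal cost = private MC + MEC = 55.36 + 1.79x.
Set SMC = demand: 55.36 + 1.79x = 238.81 - 0.67x → x* = 74.5732.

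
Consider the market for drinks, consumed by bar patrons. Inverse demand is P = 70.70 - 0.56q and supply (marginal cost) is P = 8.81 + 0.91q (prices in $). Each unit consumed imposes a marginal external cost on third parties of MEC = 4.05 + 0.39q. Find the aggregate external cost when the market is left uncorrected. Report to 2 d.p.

$516.17

Market equilibrium (private): 8.81 + 0.91q = 70.70 - 0.56q → q_m = 42.1020.
Total external cost = ∫₀^{q_m} (4.05 + 0.39q) dq = 4.05×42.1020 + ½×0.39×42.1020² = 516.1659.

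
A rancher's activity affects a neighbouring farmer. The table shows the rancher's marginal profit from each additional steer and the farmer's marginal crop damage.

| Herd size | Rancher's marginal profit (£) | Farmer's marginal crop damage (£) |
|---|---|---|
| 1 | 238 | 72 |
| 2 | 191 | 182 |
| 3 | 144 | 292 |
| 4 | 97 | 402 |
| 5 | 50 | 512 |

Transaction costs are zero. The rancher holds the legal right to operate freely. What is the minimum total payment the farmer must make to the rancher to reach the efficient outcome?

£291

Left alone the rancher would choose level 5 (marginal profit stays positive).
Efficient level: k* = 2 (marginal profit ≥ marginal crop damage through 2).
The farmer must at least cover the rancher's forgone profit from cutting 5→2: 144 + 97 + 50 = 291.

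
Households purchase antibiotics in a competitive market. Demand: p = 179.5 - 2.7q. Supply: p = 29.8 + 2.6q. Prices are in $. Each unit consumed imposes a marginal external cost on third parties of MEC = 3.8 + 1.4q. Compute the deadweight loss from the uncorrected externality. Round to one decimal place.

DWL = $140.2

Market equilibrium (private): 29.8 + 2.6q = 179.5 - 2.7q → q_m = 28.2453.
Social marginal benefit = demand − MEC = 175.7 - 4.1q.
Set SMB = MC: 175.7 - 4.1q = 29.8 + 2.6q → q* = 21.7761.
Between q* and q_m the wedge MC − SMB runs linearly from 0 to MEC(q_m), so the loss is a triangle.
DWL = ½ × 6.4692 × 43.3434 = 140.1986.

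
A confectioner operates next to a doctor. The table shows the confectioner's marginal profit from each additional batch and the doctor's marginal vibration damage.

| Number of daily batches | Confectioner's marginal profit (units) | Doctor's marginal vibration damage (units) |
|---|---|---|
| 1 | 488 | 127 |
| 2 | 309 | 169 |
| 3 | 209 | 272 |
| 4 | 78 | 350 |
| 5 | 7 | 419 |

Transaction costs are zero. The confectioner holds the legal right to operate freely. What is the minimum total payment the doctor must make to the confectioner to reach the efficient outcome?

Left alone the confectioner would choose level 5 (marginal profit stays positive).
Efficient level: k* = 2 (marginal profit ≥ marginal vibration damage through 2).
The doctor must at least cover the confectioner's forgone profit from cutting 5→2: 209 + 78 + 7 = 294.

294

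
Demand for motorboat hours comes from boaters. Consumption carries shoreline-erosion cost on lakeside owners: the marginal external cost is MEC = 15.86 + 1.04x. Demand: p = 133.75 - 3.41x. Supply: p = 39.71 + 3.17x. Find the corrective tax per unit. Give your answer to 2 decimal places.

tax = 26.53 per unit

Social marginal benefit = demand − MEC = 117.89 - 4.45x.
Set SMB = MC: 117.89 - 4.45x = 39.71 + 3.17x → x* = 10.2598.
The Pigouvian tax equals MEC at x*: 15.86 + 1.04×10.2598 = 26.5302.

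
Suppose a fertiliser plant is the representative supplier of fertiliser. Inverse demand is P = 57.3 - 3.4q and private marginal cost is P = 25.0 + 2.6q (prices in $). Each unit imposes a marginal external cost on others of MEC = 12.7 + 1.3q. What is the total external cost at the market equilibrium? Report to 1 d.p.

Market equilibrium (private): 25.0 + 2.6q = 57.3 - 3.4q → q_m = 5.3833.
Total external cost = ∫₀^{q_m} (12.7 + 1.3q) dq = 12.7×5.3833 + ½×1.3×5.3833² = 87.2049.

$87.2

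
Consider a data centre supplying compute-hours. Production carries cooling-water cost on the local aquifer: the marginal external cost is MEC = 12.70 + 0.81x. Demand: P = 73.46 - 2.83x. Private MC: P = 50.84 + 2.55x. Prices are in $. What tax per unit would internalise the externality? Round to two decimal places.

tax = $14.00 per unit

Social marginal cost = private MC + MEC = 63.54 + 3.36x.
Set SMC = demand: 63.54 + 3.36x = 73.46 - 2.83x → x* = 1.6026.
The Pigouvian tax equals MEC at x*: 12.70 + 0.81×1.6026 = 13.9981.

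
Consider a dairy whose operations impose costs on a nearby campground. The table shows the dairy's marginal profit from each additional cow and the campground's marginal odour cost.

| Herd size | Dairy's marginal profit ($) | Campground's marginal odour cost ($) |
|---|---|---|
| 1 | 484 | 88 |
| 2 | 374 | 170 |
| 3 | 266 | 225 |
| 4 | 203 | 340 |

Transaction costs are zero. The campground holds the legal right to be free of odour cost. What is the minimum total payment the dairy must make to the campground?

$483

Efficient level: marginal profit ≥ marginal odour cost through level 3, so k* = 3.
With the campground holding the right, the dairy must at least compensate total damage at k*: 88 + 170 + 225 = 483.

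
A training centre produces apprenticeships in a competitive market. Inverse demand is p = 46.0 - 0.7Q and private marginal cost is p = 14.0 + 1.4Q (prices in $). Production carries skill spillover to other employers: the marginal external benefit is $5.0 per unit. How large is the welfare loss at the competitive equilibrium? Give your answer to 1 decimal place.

Market equilibrium (private): 14.0 + 1.4Q = 46.0 - 0.7Q → Q_m = 15.2381.
Social marginal cost = private MC − MEB = 9.0 + 1.4Q.
Set SMC = demand: 9.0 + 1.4Q = 46.0 - 0.7Q → Q* = 17.6190.
Between Q* and Q_m the wedge demand − SMC runs linearly from 0 to MEB(Q_m), so the loss is a triangle.
DWL = ½ × 2.3809 × 5.0000 = 5.9523.

DWL = $6.0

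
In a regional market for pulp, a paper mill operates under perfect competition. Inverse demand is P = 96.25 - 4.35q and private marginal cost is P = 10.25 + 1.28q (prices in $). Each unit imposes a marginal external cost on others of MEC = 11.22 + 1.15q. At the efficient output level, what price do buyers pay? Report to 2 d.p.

Social marginal cost = private MC + MEC = 21.47 + 2.43q.
Set SMC = demand: 21.47 + 2.43q = 96.25 - 4.35q → q* = 11.0295.
Consumer price on the demand curve at q*: 96.25 − 4.35×11.0295 = 48.2717.

P = $48.27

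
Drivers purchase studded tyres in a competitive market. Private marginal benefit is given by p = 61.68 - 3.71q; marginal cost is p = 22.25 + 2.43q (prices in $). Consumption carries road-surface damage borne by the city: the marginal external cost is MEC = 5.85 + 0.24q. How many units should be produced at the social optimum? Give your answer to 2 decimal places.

Social marginal benefit = demand − MEC = 55.83 - 3.95q.
Set SMB = MC: 55.83 - 3.95q = 22.25 + 2.43q → q* = 5.2633.

q* = 5.26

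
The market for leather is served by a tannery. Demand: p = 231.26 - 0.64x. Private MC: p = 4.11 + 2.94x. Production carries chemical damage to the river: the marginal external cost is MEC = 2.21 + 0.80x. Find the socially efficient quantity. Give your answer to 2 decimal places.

Social marginal cost = private MC + MEC = 6.32 + 3.74x.
Set SMC = demand: 6.32 + 3.74x = 231.26 - 0.64x → x* = 51.3562.

x* = 51.36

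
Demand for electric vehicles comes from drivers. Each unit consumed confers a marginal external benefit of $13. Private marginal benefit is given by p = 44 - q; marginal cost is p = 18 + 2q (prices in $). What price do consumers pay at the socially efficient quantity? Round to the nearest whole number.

P = $31

Social marginal benefit = demand + MEB = 57 - q.
Set SMB = MC: 57 - q = 18 + 2q → q* = 13.0000.
Consumer price on the demand curve at q*: 44 − 1×13.0000 = 31.0000.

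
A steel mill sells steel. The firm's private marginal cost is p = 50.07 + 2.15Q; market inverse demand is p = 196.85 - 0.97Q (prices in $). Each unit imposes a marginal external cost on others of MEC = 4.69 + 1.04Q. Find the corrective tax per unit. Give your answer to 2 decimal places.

tax = $40.21 per unit

Social marginal cost = private MC + MEC = 54.76 + 3.19Q.
Set SMC = demand: 54.76 + 3.19Q = 196.85 - 0.97Q → Q* = 34.1563.
The Pigouvian tax equals MEC at Q*: 4.69 + 1.04×34.1563 = 40.2126.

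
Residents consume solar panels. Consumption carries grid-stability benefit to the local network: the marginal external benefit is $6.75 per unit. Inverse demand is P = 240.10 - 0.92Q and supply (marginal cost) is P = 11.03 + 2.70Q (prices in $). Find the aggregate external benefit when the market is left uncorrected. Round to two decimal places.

$427.13

Market equilibrium (private): 11.03 + 2.70Q = 240.10 - 0.92Q → Q_m = 63.2790.
Total external benefit = MEB × Q_m = 6.75 × 63.2790 = 427.1333.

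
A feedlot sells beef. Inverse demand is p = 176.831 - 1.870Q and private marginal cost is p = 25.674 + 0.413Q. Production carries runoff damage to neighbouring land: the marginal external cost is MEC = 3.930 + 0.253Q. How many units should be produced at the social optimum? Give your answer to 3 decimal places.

Social marginal cost = private MC + MEC = 29.604 + 0.666Q.
Set SMC = demand: 29.604 + 0.666Q = 176.831 - 1.870Q → Q* = 58.0548.

Q* = 58.055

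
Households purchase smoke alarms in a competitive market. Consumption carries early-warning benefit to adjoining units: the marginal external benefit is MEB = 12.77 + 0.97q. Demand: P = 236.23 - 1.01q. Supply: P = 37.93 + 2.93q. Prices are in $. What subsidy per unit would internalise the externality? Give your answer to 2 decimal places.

Social marginal benefit = demand + MEB = 249.00 - 0.04q.
Set SMB = MC: 249.00 - 0.04q = 37.93 + 2.93q → q* = 71.0673.
The Pigouvian subsidy equals MEB at q*: 12.77 + 0.97×71.0673 = 81.7053.

subsidy = $81.71 per unit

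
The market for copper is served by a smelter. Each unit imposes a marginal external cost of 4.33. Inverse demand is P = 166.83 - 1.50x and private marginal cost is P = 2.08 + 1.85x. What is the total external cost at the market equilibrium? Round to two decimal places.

Market equilibrium (private): 2.08 + 1.85x = 166.83 - 1.50x → x_m = 49.1791.
Total external cost = MEC × x_m = 4.33 × 49.1791 = 212.9455.

212.95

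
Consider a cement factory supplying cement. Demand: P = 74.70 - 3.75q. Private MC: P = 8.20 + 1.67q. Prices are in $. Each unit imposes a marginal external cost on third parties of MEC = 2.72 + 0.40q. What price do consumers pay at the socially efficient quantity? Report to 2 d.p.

Social marginal cost = private MC + MEC = 10.92 + 2.07q.
Set SMC = demand: 10.92 + 2.07q = 74.70 - 3.75q → q* = 10.9588.
Consumer price on the demand curve at q*: 74.70 − 3.75×10.9588 = 33.6045.

P = $33.60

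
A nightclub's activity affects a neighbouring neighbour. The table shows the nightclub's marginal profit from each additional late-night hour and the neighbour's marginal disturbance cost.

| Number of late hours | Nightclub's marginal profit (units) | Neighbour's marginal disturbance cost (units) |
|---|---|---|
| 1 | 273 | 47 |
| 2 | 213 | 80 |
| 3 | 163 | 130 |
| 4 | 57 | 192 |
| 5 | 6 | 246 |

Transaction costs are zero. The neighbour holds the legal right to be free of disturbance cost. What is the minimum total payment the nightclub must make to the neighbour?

Efficient level: marginal profit ≥ marginal disturbance cost through level 3, so k* = 3.
With the neighbour holding the right, the nightclub must at least compensate total damage at k*: 47 + 80 + 130 = 257.

257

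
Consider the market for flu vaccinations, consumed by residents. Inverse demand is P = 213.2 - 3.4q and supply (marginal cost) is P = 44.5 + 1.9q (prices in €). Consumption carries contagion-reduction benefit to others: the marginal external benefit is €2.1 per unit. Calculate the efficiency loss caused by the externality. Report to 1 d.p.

DWL = €0.4

Market equilibrium (private): 44.5 + 1.9q = 213.2 - 3.4q → q_m = 31.8302.
Social marginal benefit = demand + MEB = 215.3 - 3.4q.
Set SMB = MC: 215.3 - 3.4q = 44.5 + 1.9q → q* = 32.2264.
Height of the DWL triangle at q_m is SMB(q_m) − MC(q_m) = MEB(q_m) = 2.1000.
DWL = ½ × 0.3962 × 2.1000 = 0.4160.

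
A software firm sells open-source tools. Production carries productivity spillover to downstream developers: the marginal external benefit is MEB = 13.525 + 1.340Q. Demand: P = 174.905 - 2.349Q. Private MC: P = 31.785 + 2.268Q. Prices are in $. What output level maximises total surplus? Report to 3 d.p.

Social marginal cost = private MC − MEB = 18.260 + 0.928Q.
Set SMC = demand: 18.260 + 0.928Q = 174.905 - 2.349Q → Q* = 47.8013.

Q* = 47.801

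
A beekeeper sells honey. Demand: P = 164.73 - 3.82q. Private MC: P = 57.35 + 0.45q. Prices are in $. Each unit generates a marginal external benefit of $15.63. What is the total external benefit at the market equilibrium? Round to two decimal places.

Market equilibrium (private): 57.35 + 0.45q = 164.73 - 3.82q → q_m = 25.1475.
Total external benefit = MEB × q_m = 15.63 × 25.1475 = 393.0554.

$393.06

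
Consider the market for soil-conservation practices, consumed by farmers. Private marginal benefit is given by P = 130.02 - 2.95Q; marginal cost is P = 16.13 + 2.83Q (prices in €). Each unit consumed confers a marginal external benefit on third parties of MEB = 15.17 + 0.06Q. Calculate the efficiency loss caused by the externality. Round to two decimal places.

Market equilibrium (private): 16.13 + 2.83Q = 130.02 - 2.95Q → Q_m = 19.7042.
Social marginal benefit = demand + MEB = 145.19 - 2.89Q.
Set SMB = MC: 145.19 - 2.89Q = 16.13 + 2.83Q → Q* = 22.5629.
Between Q* and Q_m the wedge SMB − MC runs linearly from 0 to MEB(Q_m), so the loss is a triangle.
DWL = ½ × 2.8587 × 16.3522 = 23.3730.

DWL = €23.37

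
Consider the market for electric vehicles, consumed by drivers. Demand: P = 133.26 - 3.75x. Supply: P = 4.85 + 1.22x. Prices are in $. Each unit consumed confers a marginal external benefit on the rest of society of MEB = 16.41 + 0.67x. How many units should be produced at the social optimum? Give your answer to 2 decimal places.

Social marginal benefit = demand + MEB = 149.67 - 3.08x.
Set SMB = MC: 149.67 - 3.08x = 4.85 + 1.22x → x* = 33.6791.

x* = 33.68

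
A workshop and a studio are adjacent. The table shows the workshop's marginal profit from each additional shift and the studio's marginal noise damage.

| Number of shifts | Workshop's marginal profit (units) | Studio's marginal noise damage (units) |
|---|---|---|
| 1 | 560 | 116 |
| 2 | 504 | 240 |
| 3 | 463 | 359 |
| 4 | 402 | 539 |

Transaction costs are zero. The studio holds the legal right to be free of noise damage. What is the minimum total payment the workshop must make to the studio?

715

Efficient level: marginal profit ≥ marginal noise damage through level 3, so k* = 3.
With the studio holding the right, the workshop must at least compensate total damage at k*: 116 + 240 + 359 = 715.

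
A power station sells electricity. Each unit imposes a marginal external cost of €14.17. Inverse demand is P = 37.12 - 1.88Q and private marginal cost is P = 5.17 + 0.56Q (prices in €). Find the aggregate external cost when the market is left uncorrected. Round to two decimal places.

€185.55

Market equilibrium (private): 5.17 + 0.56Q = 37.12 - 1.88Q → Q_m = 13.0943.
Total external cost = MEC × Q_m = 14.17 × 13.0943 = 185.5462.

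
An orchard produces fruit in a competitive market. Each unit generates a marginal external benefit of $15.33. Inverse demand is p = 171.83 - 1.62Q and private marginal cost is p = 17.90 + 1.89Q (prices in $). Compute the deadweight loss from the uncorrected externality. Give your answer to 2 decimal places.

Market equilibrium (private): 17.90 + 1.89Q = 171.83 - 1.62Q → Q_m = 43.8547.
Social marginal cost = private MC − MEB = 2.57 + 1.89Q.
Set SMC = demand: 2.57 + 1.89Q = 171.83 - 1.62Q → Q* = 48.2222.
The loss is the area between SMC and demand from Q* to Q_m; with linear curves that's a triangle of height MEB(Q_m).
DWL = ½ × 4.3675 × 15.3300 = 33.4769.

DWL = $33.48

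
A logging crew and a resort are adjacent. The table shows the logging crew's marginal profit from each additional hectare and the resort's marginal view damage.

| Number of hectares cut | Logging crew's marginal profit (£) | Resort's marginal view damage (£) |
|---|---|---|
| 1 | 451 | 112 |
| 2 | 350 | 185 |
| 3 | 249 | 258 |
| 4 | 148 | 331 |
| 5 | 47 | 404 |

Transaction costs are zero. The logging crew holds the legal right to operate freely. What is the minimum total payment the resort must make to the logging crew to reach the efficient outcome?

£444

Left alone the logging crew would choose level 5 (marginal profit stays positive).
Efficient level: k* = 2 (marginal profit ≥ marginal view damage through 2).
The resort must at least cover the logging crew's forgone profit from cutting 5→2: 249 + 148 + 47 = 444.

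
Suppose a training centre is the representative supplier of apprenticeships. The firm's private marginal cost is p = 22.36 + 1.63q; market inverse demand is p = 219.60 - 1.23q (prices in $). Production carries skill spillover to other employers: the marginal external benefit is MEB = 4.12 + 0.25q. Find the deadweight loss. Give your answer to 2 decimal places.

Market equilibrium (private): 22.36 + 1.63q = 219.60 - 1.23q → q_m = 68.9650.
Social marginal cost = private MC − MEB = 18.24 + 1.38q.
Set SMC = demand: 18.24 + 1.38q = 219.60 - 1.23q → q* = 77.1494.
Between q* and q_m the wedge demand − SMC runs linearly from 0 to MEB(q_m), so the loss is a triangle.
DWL = ½ × 8.1844 × 21.3613 = 87.4147.

DWL = $87.41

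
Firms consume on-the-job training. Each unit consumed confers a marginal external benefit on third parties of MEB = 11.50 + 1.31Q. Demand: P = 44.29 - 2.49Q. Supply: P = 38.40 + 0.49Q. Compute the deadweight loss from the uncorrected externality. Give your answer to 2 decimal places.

DWL = 59.43

Market equilibrium (private): 38.40 + 0.49Q = 44.29 - 2.49Q → Q_m = 1.9765.
Social marginal benefit = demand + MEB = 55.79 - 1.18Q.
Set SMB = MC: 55.79 - 1.18Q = 38.40 + 0.49Q → Q* = 10.4132.
The welfare-loss triangle has base |Q_m − Q*| and height MEB(Q_m) (the vertical gap between SMB and MC is zero at Q* and MEB at Q_m).
DWL = ½ × 8.4367 × 14.0892 = 59.4332.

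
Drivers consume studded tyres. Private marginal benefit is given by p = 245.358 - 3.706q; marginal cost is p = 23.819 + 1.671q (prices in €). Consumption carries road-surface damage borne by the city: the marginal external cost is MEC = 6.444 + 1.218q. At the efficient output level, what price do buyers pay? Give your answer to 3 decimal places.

P = €124.487

Social marginal benefit = demand − MEC = 238.914 - 4.924q.
Set SMB = MC: 238.914 - 4.924q = 23.819 + 1.671q → q* = 32.6149.
Consumer price on the demand curve at q*: 245.358 − 3.706×32.6149 = 124.4872.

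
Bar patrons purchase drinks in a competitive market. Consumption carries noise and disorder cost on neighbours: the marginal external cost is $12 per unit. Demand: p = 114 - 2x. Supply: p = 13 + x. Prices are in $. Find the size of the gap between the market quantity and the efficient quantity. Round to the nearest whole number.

Market equilibrium (private): 13 + x = 114 - 2x → x_m = 33.6667.
Social marginal benefit = demand − MEC = 102 - 2x.
Set SMB = MC: 102 - 2x = 13 + x → x* = 29.6667.
Gap = |33.6667 − 29.6667| = 4.0000.

4 units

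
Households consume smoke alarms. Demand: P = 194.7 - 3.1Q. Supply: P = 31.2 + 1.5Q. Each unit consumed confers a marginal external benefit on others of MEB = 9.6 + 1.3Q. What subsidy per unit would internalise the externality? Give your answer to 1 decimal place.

Social marginal benefit = demand + MEB = 204.3 - 1.8Q.
Set SMB = MC: 204.3 - 1.8Q = 31.2 + 1.5Q → Q* = 52.4545.
The Pigouvian subsidy equals MEB at Q*: 9.6 + 1.3×52.4545 = 77.7909.

subsidy = 77.8 per unit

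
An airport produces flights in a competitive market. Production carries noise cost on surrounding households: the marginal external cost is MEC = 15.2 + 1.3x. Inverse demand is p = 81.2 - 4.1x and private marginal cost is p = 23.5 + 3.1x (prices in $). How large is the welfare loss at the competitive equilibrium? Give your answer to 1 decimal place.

Market equilibrium (private): 23.5 + 3.1x = 81.2 - 4.1x → x_m = 8.0139.
Social marginal cost = private MC + MEC = 38.7 + 4.4x.
Set SMC = demand: 38.7 + 4.4x = 81.2 - 4.1x → x* = 5.0000.
The loss is the area between SMC and demand from x* to x_m; with linear curves that's a triangle of height MEC(x_m).
DWL = ½ × 3.0139 × 25.6181 = 38.6052.

DWL = $38.6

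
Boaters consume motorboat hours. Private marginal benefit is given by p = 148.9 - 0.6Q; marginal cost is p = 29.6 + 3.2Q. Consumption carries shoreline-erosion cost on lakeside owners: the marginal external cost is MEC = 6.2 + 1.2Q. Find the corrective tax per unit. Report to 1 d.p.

tax = 33.3 per unit

Social marginal benefit = demand − MEC = 142.7 - 1.8Q.
Set SMB = MC: 142.7 - 1.8Q = 29.6 + 3.2Q → Q* = 22.6200.
The Pigouvian tax equals MEC at Q*: 6.2 + 1.2×22.6200 = 33.3440.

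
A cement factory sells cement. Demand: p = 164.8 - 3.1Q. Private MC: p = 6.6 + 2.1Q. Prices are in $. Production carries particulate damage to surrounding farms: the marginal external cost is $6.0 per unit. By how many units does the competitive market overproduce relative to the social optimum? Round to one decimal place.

Market equilibrium (private): 6.6 + 2.1Q = 164.8 - 3.1Q → Q_m = 30.4231.
Social marginal cost = private MC + MEC = 12.6 + 2.1Q.
Set SMC = demand: 12.6 + 2.1Q = 164.8 - 3.1Q → Q* = 29.2692.
Gap = |30.4231 − 29.2692| = 1.1539.

1.2 units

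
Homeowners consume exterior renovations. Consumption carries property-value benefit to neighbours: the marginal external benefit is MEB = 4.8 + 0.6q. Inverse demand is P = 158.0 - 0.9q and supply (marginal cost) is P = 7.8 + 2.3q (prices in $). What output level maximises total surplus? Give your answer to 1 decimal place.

q* = 59.6

Social marginal benefit = demand + MEB = 162.8 - 0.3q.
Set SMB = MC: 162.8 - 0.3q = 7.8 + 2.3q → q* = 59.6154.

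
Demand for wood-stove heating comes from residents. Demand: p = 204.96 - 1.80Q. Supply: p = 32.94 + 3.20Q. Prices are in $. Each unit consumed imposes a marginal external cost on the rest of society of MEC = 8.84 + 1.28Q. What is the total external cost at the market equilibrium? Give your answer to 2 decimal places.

Market equilibrium (private): 32.94 + 3.20Q = 204.96 - 1.80Q → Q_m = 34.4040.
Total external cost = ∫₀^{Q_m} (8.84 + 1.28Q) dQ = 8.84×34.4040 + ½×1.28×34.4040² = 1061.6579.

$1061.66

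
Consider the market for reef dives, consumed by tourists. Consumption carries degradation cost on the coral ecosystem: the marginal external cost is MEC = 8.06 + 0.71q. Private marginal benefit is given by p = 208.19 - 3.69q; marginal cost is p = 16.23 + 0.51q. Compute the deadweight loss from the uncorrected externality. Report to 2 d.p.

Market equilibrium (private): 16.23 + 0.51q = 208.19 - 3.69q → q_m = 45.7048.
Social marginal benefit = demand − MEC = 200.13 - 4.40q.
Set SMB = MC: 200.13 - 4.40q = 16.23 + 0.51q → q* = 37.4542.
Height of the DWL triangle at q_m is MC(q_m) − SMB(q_m) = MEC(q_m) = 40.5104.
DWL = ½ × 8.2506 × 40.5104 = 167.1176.

DWL = 167.12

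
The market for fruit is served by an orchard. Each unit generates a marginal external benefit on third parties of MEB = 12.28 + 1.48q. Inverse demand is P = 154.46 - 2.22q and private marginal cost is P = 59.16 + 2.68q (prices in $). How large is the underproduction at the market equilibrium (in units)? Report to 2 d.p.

Market equilibrium (private): 59.16 + 2.68q = 154.46 - 2.22q → q_m = 19.4490.
Social marginal cost = private MC − MEB = 46.88 + 1.20q.
Set SMC = demand: 46.88 + 1.20q = 154.46 - 2.22q → q* = 31.4561.
Gap = |19.4490 − 31.4561| = 12.0071.

12.01 units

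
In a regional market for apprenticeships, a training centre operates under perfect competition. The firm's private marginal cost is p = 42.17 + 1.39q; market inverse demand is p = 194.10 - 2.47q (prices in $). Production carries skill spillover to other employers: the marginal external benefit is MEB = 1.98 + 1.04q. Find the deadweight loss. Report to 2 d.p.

DWL = $326.53

Market equilibrium (private): 42.17 + 1.39q = 194.10 - 2.47q → q_m = 39.3601.
Social marginal cost = private MC − MEB = 40.19 + 0.35q.
Set SMC = demand: 40.19 + 0.35q = 194.10 - 2.47q → q* = 54.5780.
The welfare-loss triangle has base |q_m − q*| and height MEB(q_m) (the vertical gap between SMC and demand is zero at q* and MEB at q_m).
DWL = ½ × 15.2179 × 42.9145 = 326.5343.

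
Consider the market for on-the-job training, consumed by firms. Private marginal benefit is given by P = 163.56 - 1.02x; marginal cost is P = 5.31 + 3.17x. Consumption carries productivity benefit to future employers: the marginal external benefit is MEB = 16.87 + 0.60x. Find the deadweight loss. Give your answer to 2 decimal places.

DWL = 217.65

Market equilibrium (private): 5.31 + 3.17x = 163.56 - 1.02x → x_m = 37.7685.
Social marginal benefit = demand + MEB = 180.43 - 0.42x.
Set SMB = MC: 180.43 - 0.42x = 5.31 + 3.17x → x* = 48.7799.
The welfare-loss triangle has base |x_m − x*| and height MEB(x_m) (the vertical gap between SMB and MC is zero at x* and MEB at x_m).
DWL = ½ × 11.0114 × 39.5311 = 217.6464.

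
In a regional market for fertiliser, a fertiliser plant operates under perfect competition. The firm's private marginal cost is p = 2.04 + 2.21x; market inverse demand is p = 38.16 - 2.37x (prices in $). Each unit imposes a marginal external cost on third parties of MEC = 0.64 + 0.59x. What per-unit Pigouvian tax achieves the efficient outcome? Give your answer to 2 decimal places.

Social marginal cost = private MC + MEC = 2.68 + 2.80x.
Set SMC = demand: 2.68 + 2.80x = 38.16 - 2.37x → x* = 6.8627.
The Pigouvian tax equals MEC at x*: 0.64 + 0.59×6.8627 = 4.6890.

tax = $4.69 per unit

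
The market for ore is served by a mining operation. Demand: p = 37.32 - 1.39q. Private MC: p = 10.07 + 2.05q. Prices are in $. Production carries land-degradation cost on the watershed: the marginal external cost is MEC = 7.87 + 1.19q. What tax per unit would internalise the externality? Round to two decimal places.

tax = $12.85 per unit

Social marginal cost = private MC + MEC = 17.94 + 3.24q.
Set SMC = demand: 17.94 + 3.24q = 37.32 - 1.39q → q* = 4.1857.
The Pigouvian tax equals MEC at q*: 7.87 + 1.19×4.1857 = 12.8510.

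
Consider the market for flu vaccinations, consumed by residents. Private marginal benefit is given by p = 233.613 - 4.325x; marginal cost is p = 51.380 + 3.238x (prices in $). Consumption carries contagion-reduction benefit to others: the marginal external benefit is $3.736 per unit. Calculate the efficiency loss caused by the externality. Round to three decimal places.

DWL = $0.923

Market equilibrium (private): 51.380 + 3.238x = 233.613 - 4.325x → x_m = 24.0953.
Social marginal benefit = demand + MEB = 237.349 - 4.325x.
Set SMB = MC: 237.349 - 4.325x = 51.380 + 3.238x → x* = 24.5893.
Height of the DWL triangle at x_m is SMB(x_m) − MC(x_m) = MEB(x_m) = 3.7360.
DWL = ½ × 0.4940 × 3.7360 = 0.9228.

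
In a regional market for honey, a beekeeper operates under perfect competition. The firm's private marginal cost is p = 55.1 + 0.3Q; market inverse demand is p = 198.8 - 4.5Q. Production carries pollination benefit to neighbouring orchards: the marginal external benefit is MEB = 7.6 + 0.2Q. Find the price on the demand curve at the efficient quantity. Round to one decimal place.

Social marginal cost = private MC − MEB = 47.5 + 0.1Q.
Set SMC = demand: 47.5 + 0.1Q = 198.8 - 4.5Q → Q* = 32.8913.
Consumer price on the demand curve at Q*: 198.8 − 4.5×32.8913 = 50.7892.

P = 50.8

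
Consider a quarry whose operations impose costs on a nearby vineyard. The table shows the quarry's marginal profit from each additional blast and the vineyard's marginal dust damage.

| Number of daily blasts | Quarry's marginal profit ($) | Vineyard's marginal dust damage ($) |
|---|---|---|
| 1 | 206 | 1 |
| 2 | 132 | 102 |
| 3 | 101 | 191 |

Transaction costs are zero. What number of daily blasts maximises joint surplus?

2

Bargaining reaches the level where marginal profit last exceeds marginal dust damage.
That holds through level 2 (132 ≥ 102) but not at 3 (101 < 191).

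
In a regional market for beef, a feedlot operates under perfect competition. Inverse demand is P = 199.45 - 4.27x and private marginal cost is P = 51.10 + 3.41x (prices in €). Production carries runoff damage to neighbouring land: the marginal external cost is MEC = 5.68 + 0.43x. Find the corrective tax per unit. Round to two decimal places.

Social marginal cost = private MC + MEC = 56.78 + 3.84x.
Set SMC = demand: 56.78 + 3.84x = 199.45 - 4.27x → x* = 17.5919.
The Pigouvian tax equals MEC at x*: 5.68 + 0.43×17.5919 = 13.2445.

tax = €13.24 per unit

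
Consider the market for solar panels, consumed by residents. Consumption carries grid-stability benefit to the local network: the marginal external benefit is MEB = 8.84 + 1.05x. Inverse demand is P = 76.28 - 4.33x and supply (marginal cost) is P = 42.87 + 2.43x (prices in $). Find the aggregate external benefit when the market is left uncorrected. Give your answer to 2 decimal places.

$56.51

Market equilibrium (private): 42.87 + 2.43x = 76.28 - 4.33x → x_m = 4.9423.
Total external benefit = ∫₀^{x_m} (8.84 + 1.05x) dx = 8.84×4.9423 + ½×1.05×4.9423² = 56.5138.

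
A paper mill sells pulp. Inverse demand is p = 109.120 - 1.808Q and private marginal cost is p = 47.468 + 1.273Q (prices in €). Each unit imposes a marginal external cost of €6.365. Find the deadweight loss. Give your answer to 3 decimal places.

DWL = €6.575

Market equilibrium (private): 47.468 + 1.273Q = 109.120 - 1.808Q → Q_m = 20.0104.
Social marginal cost = private MC + MEC = 53.833 + 1.273Q.
Set SMC = demand: 53.833 + 1.273Q = 109.120 - 1.808Q → Q* = 17.9445.
The loss is the area between SMC and demand from Q* to Q_m; with linear curves that's a triangle of height MEC(Q_m).
DWL = ½ × 2.0659 × 6.3650 = 6.5747.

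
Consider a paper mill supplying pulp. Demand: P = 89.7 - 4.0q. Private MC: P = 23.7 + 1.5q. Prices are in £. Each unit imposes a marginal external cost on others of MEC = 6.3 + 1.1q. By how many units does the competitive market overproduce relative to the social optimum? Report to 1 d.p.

3.0 units

Market equilibrium (private): 23.7 + 1.5q = 89.7 - 4.0q → q_m = 12.0000.
Social marginal cost = private MC + MEC = 30.0 + 2.6q.
Set SMC = demand: 30.0 + 2.6q = 89.7 - 4.0q → q* = 9.0455.
Gap = |12.0000 − 9.0455| = 2.9545.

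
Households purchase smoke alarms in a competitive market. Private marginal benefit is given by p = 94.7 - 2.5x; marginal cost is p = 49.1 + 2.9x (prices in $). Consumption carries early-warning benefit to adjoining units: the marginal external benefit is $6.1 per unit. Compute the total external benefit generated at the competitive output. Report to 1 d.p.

Market equilibrium (private): 49.1 + 2.9x = 94.7 - 2.5x → x_m = 8.4444.
Total external benefit = MEB × x_m = 6.1 × 8.4444 = 51.5108.

$51.5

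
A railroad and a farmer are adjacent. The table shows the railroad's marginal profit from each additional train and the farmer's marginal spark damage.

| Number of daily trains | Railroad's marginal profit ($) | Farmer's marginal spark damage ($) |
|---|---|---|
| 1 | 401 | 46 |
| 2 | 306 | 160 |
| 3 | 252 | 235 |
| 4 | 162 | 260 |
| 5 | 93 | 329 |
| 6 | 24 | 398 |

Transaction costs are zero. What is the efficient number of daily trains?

Bargaining reaches the level where marginal profit last exceeds marginal spark damage.
That holds through level 3 (252 ≥ 235) but not at 4 (162 < 260).

3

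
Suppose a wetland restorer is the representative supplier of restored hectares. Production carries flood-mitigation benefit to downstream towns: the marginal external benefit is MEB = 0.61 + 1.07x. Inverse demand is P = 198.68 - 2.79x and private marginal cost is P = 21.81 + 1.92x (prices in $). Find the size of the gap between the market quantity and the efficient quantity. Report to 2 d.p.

11.21 units

Market equilibrium (private): 21.81 + 1.92x = 198.68 - 2.79x → x_m = 37.5520.
Social marginal cost = private MC − MEB = 21.20 + 0.85x.
Set SMC = demand: 21.20 + 0.85x = 198.68 - 2.79x → x* = 48.7582.
Gap = |37.5520 − 48.7582| = 11.2062.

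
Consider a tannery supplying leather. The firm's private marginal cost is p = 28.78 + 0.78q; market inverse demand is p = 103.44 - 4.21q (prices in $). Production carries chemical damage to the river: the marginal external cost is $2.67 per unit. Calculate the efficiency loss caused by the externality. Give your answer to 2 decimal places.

DWL = $0.71

Market equilibrium (private): 28.78 + 0.78q = 103.44 - 4.21q → q_m = 14.9619.
Social marginal cost = private MC + MEC = 31.45 + 0.78q.
Set SMC = demand: 31.45 + 0.78q = 103.44 - 4.21q → q* = 14.4269.
Height of the DWL triangle at q_m is SMC(q_m) − demand(q_m) = MEC(q_m) = 2.6700.
DWL = ½ × 0.5350 × 2.6700 = 0.7142.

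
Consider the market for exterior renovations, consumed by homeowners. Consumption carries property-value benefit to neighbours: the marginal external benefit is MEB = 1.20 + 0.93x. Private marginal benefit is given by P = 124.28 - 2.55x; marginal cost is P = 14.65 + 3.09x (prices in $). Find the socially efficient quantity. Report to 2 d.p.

Social marginal benefit = demand + MEB = 125.48 - 1.62x.
Set SMB = MC: 125.48 - 1.62x = 14.65 + 3.09x → x* = 23.5308.

x* = 23.53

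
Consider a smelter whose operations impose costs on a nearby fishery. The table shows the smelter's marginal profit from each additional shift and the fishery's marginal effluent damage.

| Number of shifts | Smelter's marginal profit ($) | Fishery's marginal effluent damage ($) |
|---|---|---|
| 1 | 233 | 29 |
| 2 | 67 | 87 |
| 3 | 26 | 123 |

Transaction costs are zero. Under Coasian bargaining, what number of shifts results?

1

Bargaining reaches the level where marginal profit last exceeds marginal effluent damage.
That holds through level 1 (233 ≥ 29) but not at 2 (67 < 87).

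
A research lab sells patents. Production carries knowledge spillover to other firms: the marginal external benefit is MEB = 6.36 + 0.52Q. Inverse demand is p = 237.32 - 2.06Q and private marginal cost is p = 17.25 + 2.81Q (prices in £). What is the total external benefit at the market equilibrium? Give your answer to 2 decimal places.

£818.33

Market equilibrium (private): 17.25 + 2.81Q = 237.32 - 2.06Q → Q_m = 45.1889.
Total external benefit = ∫₀^{Q_m} (6.36 + 0.52Q) dQ = 6.36×45.1889 + ½×0.52×45.1889² = 818.3309.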